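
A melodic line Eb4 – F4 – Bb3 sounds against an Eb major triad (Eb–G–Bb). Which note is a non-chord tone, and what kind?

The harmony at that moment is Eb major triad (Eb, G, Bb); F4 is not a chord tone.
It is approached by step up from Eb4 and left by leap down to Bb3.
Step in, leap out — an escape tone.

F4 is an escape tone.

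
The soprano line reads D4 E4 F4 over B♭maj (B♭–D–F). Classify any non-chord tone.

The harmony at that moment is B♭ major triad (B♭, D, F); E4 is not a chord tone.
It is approached by step up from D4 and left by step up to F4.
Step in, step out in the same direction — a passing tone.

E4 is a passing tone.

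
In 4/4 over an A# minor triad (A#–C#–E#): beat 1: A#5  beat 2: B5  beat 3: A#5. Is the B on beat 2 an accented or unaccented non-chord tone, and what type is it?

The harmony at that moment is A# minor triad (A#, C#, E#); B5 is not a chord tone.
It is approached by step up from A#5 and left by step down to A#5.
Step away and step back to the same note — a neighbor tone (upper neighbor).
It falls on a weak beat, so it is unaccented.

Unaccented neighbor tone.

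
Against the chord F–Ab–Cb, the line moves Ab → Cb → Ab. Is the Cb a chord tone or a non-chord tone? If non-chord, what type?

Chord tone (the fifth of F diminished triad).

F diminished triad contains F, Ab, Cb; Cb is the fifth, so it is a chord tone.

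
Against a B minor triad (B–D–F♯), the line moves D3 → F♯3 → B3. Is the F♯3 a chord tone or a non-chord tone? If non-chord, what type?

B minor triad contains B, D, F♯; F♯ is the fifth, so it is a chord tone.

Chord tone (the fifth of B minor triad).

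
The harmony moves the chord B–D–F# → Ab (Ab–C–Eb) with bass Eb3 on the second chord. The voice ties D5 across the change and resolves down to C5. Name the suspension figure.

7–6 suspension.

At the second chord the bass is Eb3. The suspended D5 lies a seventh above the bass; after resolving down by step to C5, the interval above the bass becomes a sixth.
Suspension figures are named by those two intervals: 7–6.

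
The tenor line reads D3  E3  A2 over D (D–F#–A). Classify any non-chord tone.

The harmony at that moment is D major triad (D, F#, A); E3 is not a chord tone.
It is approached by step up from D3 and left by leap down to A2.
Step in, leap out — an escape tone.

E3 is an escape tone.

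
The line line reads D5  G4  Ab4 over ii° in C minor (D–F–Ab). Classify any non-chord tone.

G4 is an appoggiatura.

The harmony at that moment is D diminished triad (D, F, Ab); G4 is not a chord tone.
It is approached by leap down from D5 and left by step up to Ab4.
Leap in, step out — an appoggiatura.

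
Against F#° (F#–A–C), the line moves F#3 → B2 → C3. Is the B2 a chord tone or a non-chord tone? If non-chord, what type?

The harmony at that moment is F# diminished triad (F#, A, C); B2 is not a chord tone.
It is approached by leap down from F#3 and left by step up to C3.
Leap in, step out — an appoggiatura.

Non-chord tone — an appoggiatura.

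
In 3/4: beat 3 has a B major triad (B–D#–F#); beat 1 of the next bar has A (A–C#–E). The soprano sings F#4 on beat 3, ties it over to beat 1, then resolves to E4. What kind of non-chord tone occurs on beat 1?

Suspension.

The harmony at that moment is A major triad (A, C#, E); F#4 is not a chord tone.
It is held over (the same pitch as the preceding F#4) and left by step down to E4.
Held over from the previous chord and resolving down by step — a suspension.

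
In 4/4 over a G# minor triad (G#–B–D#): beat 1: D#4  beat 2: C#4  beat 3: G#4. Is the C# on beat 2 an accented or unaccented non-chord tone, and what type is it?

Unaccented escape tone.

The harmony at that moment is G# minor triad (G#, B, D#); C#4 is not a chord tone.
It is approached by step down from D#4 and left by leap up to G#4.
Step in, leap out — an escape tone.
It falls on a weak beat, so it is unaccented.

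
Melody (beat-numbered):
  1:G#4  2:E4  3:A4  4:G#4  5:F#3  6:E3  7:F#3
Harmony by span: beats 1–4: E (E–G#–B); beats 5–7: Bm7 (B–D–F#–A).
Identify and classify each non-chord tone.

A4 (beat 3) — appoggiatura; E3 (beat 6) — neighbor tone.

The harmony at that moment is E major triad (E, G#, B); A4 is not a chord tone.
It is approached by leap up from E4 and left by step down to G#4.
Leap in, step out — an appoggiatura.
The harmony at that moment is B minor seventh chord (B, D, F#, A); E3 is not a chord tone.
It is approached by step down from F#3 and left by step up to F#3.
Step away and step back to the same note — a neighbor tone (lower neighbor).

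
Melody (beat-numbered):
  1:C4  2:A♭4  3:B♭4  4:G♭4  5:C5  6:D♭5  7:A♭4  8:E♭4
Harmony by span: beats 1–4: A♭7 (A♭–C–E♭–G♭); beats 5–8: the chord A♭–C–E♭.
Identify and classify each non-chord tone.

The harmony at that moment is A♭ dominant seventh chord (A♭, C, E♭, G♭); B♭4 is not a chord tone.
It is approached by step up from A♭4 and left by leap down to G♭4.
Step in, leap out — an escape tone.
The harmony at that moment is A♭ major triad (A♭, C, E♭); D♭5 is not a chord tone.
It is approached by step up from C5 and left by leap down to A♭4.
Step in, leap out — an escape tone.

B♭4 (beat 3) — escape tone; D♭5 (beat 6) — escape tone.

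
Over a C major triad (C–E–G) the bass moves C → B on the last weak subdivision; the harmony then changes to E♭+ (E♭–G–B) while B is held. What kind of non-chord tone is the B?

The harmony at that moment is C major triad (C, E, G); B is not a chord tone.
It is approached by step down from C and then sustained as the same pitch into the next harmony.
Arriving early and becoming a chord tone when the harmony changes — an anticipation.

B is an anticipation.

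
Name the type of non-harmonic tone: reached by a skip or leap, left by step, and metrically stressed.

Approach: by leap. Departure: by step. Metric position: strong.
Leap in, step out, in a metrically strong position — an appoggiatura. (It is the mirror image of the escape tone, which steps in and leaps out from a weak position.)

Appoggiatura.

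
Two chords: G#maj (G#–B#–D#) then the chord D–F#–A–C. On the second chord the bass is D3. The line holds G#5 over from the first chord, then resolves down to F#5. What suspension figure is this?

At the second chord the bass is D3. The suspended G#5 lies a fourth above the bass; after resolving down by step to F#5, the interval above the bass becomes a third.
Suspension figures are named by those two intervals: 4–3.

4–3 suspension.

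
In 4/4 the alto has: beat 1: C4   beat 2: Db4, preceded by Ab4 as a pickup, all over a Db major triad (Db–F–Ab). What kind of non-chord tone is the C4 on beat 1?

The harmony at that moment is Db major triad (Db, F, Ab); C4 is not a chord tone.
It is approached by leap down from Ab4 and left by step up to Db4.
Leap in, step out, metrically accented — an appoggiatura.

Appoggiatura.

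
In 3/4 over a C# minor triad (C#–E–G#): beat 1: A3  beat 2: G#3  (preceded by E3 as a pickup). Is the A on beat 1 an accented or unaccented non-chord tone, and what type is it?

Accented appoggiatura.

The harmony at that moment is C# minor triad (C#, E, G#); A3 is not a chord tone.
It is approached by leap up from E3 and left by step down to G#3.
Leap in, step out — an appoggiatura.
It falls on the downbeat, so it is accented.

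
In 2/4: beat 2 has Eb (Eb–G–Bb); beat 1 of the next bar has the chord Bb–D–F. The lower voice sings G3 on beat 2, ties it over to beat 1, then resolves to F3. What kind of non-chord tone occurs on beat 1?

The harmony at that moment is Bb major triad (Bb, D, F); G3 is not a chord tone.
It is held over (the same pitch as the preceding G3) and left by step down to F3.
Held over from the previous chord and resolving down by step — a suspension.

Suspension.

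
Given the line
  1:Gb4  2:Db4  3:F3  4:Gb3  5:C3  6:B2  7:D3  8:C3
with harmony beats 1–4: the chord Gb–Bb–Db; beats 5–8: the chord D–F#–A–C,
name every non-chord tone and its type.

F3 (beat 3) — appoggiatura; B2 (beat 6) — escape tone.

The harmony at that moment is Gb major triad (Gb, Bb, Db); F3 is not a chord tone.
It is approached by leap down from Db4 and left by step up to Gb3.
Leap in, step out — an appoggiatura.
The harmony at that moment is D dominant seventh chord (D, F#, A, C); B2 is not a chord tone.
It is approached by step down from C3 and left by leap up to D3.
Step in, leap out — an escape tone.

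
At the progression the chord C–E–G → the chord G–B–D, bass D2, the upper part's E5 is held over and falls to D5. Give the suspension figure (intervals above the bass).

9–8 suspension.

At the second chord the bass is D2. The suspended E5 lies a ninth above the bass; after resolving down by step to D5, the interval above the bass becomes an octave.
Suspension figures are named by those two intervals: 9–8.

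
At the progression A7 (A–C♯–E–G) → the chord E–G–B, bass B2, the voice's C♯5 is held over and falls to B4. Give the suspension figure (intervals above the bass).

At the second chord the bass is B2. The suspended C♯5 lies a ninth above the bass; after resolving down by step to B4, the interval above the bass becomes an octave.
Suspension figures are named by those two intervals: 9–8.

9–8 suspension.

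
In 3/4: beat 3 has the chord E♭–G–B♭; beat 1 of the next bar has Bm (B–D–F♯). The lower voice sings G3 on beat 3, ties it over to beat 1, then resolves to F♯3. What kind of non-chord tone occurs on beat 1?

Suspension.

The harmony at that moment is B minor triad (B, D, F♯); G3 is not a chord tone.
It is held over (the same pitch as the preceding G3) and left by step down to F♯3.
Held over from the previous chord and resolving down by step — a suspension.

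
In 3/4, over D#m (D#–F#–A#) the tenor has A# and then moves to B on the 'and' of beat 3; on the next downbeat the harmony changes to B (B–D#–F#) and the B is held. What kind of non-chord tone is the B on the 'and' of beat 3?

The harmony at that moment is D# minor triad (D#, F#, A#); B is not a chord tone.
It is approached by step up from A# and then sustained as the same pitch into the next harmony.
Arriving early and becoming a chord tone when the harmony changes — an anticipation.

Anticipation.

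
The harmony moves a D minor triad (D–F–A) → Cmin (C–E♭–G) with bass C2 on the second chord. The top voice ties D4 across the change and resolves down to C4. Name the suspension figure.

9–8 suspension.

At the second chord the bass is C2. The suspended D4 lies a ninth above the bass; after resolving down by step to C4, the interval above the bass becomes an octave.
Suspension figures are named by those two intervals: 9–8.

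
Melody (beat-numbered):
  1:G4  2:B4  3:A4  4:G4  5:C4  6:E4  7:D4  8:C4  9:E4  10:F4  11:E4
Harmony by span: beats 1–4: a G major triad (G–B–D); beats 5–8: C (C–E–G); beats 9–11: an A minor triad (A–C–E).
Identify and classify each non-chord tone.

The harmony at that moment is G major triad (G, B, D); A4 is not a chord tone.
It is approached by step down from B4 and left by step down to G4.
Step in, step out in the same direction — a passing tone.
The harmony at that moment is C major triad (C, E, G); D4 is not a chord tone.
It is approached by step down from E4 and left by step down to C4.
Step in, step out in the same direction — a passing tone.
The harmony at that moment is A minor triad (A, C, E); F4 is not a chord tone.
It is approached by step up from E4 and left by step down to E4.
Step away and step back to the same note — a neighbor tone (upper neighbor).

A4 (beat 3) — passing tone; D4 (beat 7) — passing tone; F4 (beat 10) — neighbor tone.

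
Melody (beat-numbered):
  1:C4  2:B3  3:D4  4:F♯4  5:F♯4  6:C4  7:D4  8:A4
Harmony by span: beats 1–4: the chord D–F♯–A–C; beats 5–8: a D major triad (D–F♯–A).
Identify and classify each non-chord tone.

B3 (beat 2) — escape tone; C4 (beat 6) — appoggiatura.

The harmony at that moment is D dominant seventh chord (D, F♯, A, C); B3 is not a chord tone.
It is approached by step down from C4 and left by leap up to D4.
Step in, leap out — an escape tone.
The harmony at that moment is D major triad (D, F♯, A); C4 is not a chord tone.
It is approached by leap down from F♯4 and left by step up to D4.
Leap in, step out — an appoggiatura.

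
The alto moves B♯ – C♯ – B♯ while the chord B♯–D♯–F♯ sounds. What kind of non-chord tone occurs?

C♯ is a neighbor tone.

The harmony at that moment is B♯ diminished triad (B♯, D♯, F♯); C♯ is not a chord tone.
It is approached by step up from B♯ and left by step down to B♯.
Step away and step back to the same note — a neighbor tone (upper neighbor).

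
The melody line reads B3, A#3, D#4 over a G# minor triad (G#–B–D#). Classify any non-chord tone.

A#3 is an escape tone.

The harmony at that moment is G# minor triad (G#, B, D#); A#3 is not a chord tone.
It is approached by step down from B3 and left by leap up to D#4.
Step in, leap out — an escape tone.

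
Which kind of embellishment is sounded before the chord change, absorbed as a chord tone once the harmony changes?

Approach: ahead of the chord change (typically by step), so it is dissonant against the current harmony. Departure: none — the same pitch is restated or held and is a chord tone of the new harmony.
Dissonant first, consonant once the harmony catches up: the note simply arrives early — an anticipation. (The reverse timing, consonant first and dissonant after the change, would be a suspension or retardation.)

Anticipation.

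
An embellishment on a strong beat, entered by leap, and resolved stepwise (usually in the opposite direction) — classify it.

Approach: by leap. Departure: by step. Metric position: strong.
Leap in, step out, in a metrically strong position — an appoggiatura. (It is the mirror image of the escape tone, which steps in and leaps out from a weak position.)

Appoggiatura.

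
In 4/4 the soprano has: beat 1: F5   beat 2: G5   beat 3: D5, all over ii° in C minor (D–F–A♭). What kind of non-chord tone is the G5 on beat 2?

Escape tone.

The harmony at that moment is D diminished triad (D, F, A♭); G5 is not a chord tone.
It is approached by step up from F5 and left by leap down to D5.
Step in, leap out, on a weak beat — an escape tone.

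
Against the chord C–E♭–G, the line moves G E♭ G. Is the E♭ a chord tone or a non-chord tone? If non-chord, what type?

C minor triad contains C, E♭, G; E♭ is the third, so it is a chord tone.

Chord tone (the third of C minor triad).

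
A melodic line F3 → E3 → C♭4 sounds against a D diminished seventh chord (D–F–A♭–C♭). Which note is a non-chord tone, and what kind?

The harmony at that moment is D diminished seventh chord (D, F, A♭, C♭); E3 is not a chord tone.
It is approached by step down from F3 and left by leap up to C♭4.
Step in, leap out — an escape tone.

E3 is an escape tone.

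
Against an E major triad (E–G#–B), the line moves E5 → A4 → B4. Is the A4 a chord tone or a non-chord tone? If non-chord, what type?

Non-chord tone — an appoggiatura.

The harmony at that moment is E major triad (E, G#, B); A4 is not a chord tone.
It is approached by leap down from E5 and left by step up to B4.
Leap in, step out — an appoggiatura.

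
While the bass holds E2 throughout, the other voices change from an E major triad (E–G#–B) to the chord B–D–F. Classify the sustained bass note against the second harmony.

Pedal tone (pedal point).

The harmony at that moment is B diminished triad (B, D, F); E2 is not a chord tone.
It is held over (the same pitch as the preceding E2) and then sustained as the same pitch into the next harmony.
Sustained through a change of harmony — a pedal tone.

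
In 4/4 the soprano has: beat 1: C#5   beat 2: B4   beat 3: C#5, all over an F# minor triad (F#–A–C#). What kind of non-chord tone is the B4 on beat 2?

Lower neighbor tone.

The harmony at that moment is F# minor triad (F#, A, C#); B4 is not a chord tone.
It is approached by step down from C#5 and left by step up to C#5.
Step away and step back to the same note — a neighbor tone (lower neighbor).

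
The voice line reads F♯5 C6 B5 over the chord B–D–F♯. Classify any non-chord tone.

C6 is an appoggiatura.

The harmony at that moment is B minor triad (B, D, F♯); C6 is not a chord tone.
It is approached by leap up from F♯5 and left by step down to B5.
Leap in, step out — an appoggiatura.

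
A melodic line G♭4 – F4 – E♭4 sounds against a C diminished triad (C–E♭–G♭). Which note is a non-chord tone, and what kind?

The harmony at that moment is C diminished triad (C, E♭, G♭); F4 is not a chord tone.
It is approached by step down from G♭4 and left by step down to E♭4.
Step in, step out in the same direction — a passing tone.

F4 is a passing tone.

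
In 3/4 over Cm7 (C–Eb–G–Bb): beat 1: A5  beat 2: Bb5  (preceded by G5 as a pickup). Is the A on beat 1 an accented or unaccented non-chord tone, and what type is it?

The harmony at that moment is C minor seventh chord (C, Eb, G, Bb); A5 is not a chord tone.
It is approached by step up from G5 and left by step up to Bb5.
Step in, step out in the same direction — a passing tone.
It falls on the downbeat, so it is accented.

Accented passing tone.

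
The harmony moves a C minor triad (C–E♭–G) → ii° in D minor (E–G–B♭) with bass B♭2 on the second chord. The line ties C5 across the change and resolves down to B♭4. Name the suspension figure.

At the second chord the bass is B♭2. The suspended C5 lies a ninth above the bass; after resolving down by step to B♭4, the interval above the bass becomes an octave.
Suspension figures are named by those two intervals: 9–8.

9–8 suspension.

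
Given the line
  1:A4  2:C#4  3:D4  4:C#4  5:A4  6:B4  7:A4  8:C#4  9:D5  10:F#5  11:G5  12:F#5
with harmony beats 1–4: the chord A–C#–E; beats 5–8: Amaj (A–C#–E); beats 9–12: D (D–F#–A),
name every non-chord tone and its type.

The harmony at that moment is A major triad (A, C#, E); D4 is not a chord tone.
It is approached by step up from C#4 and left by step down to C#4.
Step away and step back to the same note — a neighbor tone (upper neighbor).
The harmony at that moment is A major triad (A, C#, E); B4 is not a chord tone.
It is approached by step up from A4 and left by step down to A4.
Step away and step back to the same note — a neighbor tone (upper neighbor).
The harmony at that moment is D major triad (D, F#, A); G5 is not a chord tone.
It is approached by step up from F#5 and left by step down to F#5.
Step away and step back to the same note — a neighbor tone (upper neighbor).

D4 (beat 3) — neighbor tone; B4 (beat 6) — neighbor tone; G5 (beat 11) — neighbor tone.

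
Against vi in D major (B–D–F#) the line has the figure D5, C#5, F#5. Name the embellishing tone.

C#5 is an escape tone.

The harmony at that moment is B minor triad (B, D, F#); C#5 is not a chord tone.
It is approached by step down from D5 and left by leap up to F#5.
Step in, leap out — an escape tone.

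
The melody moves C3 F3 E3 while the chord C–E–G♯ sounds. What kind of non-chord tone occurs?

The harmony at that moment is C augmented triad (C, E, G♯); F3 is not a chord tone.
It is approached by leap up from C3 and left by step down to E3.
Leap in, step out — an appoggiatura.

F3 is an appoggiatura.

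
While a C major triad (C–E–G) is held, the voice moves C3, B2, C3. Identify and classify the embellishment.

The harmony at that moment is C major triad (C, E, G); B2 is not a chord tone.
It is approached by step down from C3 and left by step up to C3.
Step away and step back to the same note — a neighbor tone (lower neighbor).

B2 is a neighbor tone.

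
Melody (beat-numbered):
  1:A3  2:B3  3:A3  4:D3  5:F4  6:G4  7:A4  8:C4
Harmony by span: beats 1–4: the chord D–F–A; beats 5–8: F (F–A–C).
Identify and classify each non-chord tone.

The harmony at that moment is D minor triad (D, F, A); B3 is not a chord tone.
It is approached by step up from A3 and left by step down to A3.
Step away and step back to the same note — a neighbor tone (upper neighbor).
The harmony at that moment is F major triad (F, A, C); G4 is not a chord tone.
It is approached by step up from F4 and left by step up to A4.
Step in, step out in the same direction — a passing tone.

B3 (beat 2) — neighbor tone; G4 (beat 6) — passing tone.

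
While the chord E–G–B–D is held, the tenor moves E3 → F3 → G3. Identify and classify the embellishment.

The harmony at that moment is E minor seventh chord (E, G, B, D); F3 is not a chord tone.
It is approached by step up from E3 and left by step up to G3.
Step in, step out in the same direction — a passing tone.

F3 is a passing tone.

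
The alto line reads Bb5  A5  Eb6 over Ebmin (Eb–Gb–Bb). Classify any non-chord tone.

The harmony at that moment is Eb minor triad (Eb, Gb, Bb); A5 is not a chord tone.
It is approached by step down from Bb5 and left by leap up to Eb6.
Step in, leap out — an escape tone.

A5 is an escape tone.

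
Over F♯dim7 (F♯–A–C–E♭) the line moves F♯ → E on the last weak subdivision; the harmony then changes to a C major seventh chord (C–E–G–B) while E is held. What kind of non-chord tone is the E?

The harmony at that moment is F♯ diminished seventh chord (F♯, A, C, E♭); E is not a chord tone.
It is approached by step down from F♯ and then sustained as the same pitch into the next harmony.
Arriving early and becoming a chord tone when the harmony changes — an anticipation.

E is an anticipation.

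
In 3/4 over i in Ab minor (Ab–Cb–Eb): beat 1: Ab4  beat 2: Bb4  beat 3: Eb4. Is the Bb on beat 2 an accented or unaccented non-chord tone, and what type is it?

Unaccented escape tone.

The harmony at that moment is Ab minor triad (Ab, Cb, Eb); Bb4 is not a chord tone.
It is approached by step up from Ab4 and left by leap down to Eb4.
Step in, leap out — an escape tone.
It falls on a weak beat, so it is unaccented.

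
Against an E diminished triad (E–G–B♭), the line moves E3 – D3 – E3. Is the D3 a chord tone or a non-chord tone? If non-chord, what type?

Non-chord tone — a neighbor tone.

The harmony at that moment is E diminished triad (E, G, B♭); D3 is not a chord tone.
It is approached by step down from E3 and left by step up to E3.
Step away and step back to the same note — a neighbor tone (lower neighbor).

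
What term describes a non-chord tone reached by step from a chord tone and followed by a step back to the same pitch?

Neighbor tone.

Approach: by step. Departure: by step in the opposite direction, back to the starting pitch.
Stepwise on both sides but reversing to return to the same chord tone — a neighbor tone. (Had it continued onward in the same direction it would be a passing tone instead.)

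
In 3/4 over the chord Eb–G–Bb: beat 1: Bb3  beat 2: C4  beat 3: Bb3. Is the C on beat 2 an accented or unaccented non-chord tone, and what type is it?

Unaccented neighbor tone.

The harmony at that moment is Eb major triad (Eb, G, Bb); C4 is not a chord tone.
It is approached by step up from Bb3 and left by step down to Bb3.
Step away and step back to the same note — a neighbor tone (upper neighbor).
It falls on a weak beat, so it is unaccented.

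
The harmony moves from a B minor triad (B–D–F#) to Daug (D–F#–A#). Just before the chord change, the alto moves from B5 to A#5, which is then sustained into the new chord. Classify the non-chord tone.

The harmony at that moment is B minor triad (B, D, F#); A#5 is not a chord tone.
It is approached by step down from B5 and then sustained as the same pitch into the next harmony.
Arriving early and becoming a chord tone when the harmony changes — an anticipation.

A#5 is an anticipation.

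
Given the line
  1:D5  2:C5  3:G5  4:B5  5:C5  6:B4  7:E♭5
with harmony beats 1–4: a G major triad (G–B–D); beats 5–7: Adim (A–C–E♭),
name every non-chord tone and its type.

The harmony at that moment is G major triad (G, B, D); C5 is not a chord tone.
It is approached by step down from D5 and left by leap up to G5.
Step in, leap out — an escape tone.
The harmony at that moment is A diminished triad (A, C, E♭); B4 is not a chord tone.
It is approached by step down from C5 and left by leap up to E♭5.
Step in, leap out — an escape tone.

C5 (beat 2) — escape tone; B4 (beat 6) — escape tone.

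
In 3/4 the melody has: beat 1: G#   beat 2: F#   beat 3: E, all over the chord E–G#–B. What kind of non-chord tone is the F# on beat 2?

The harmony at that moment is E major triad (E, G#, B); F# is not a chord tone.
It is approached by step down from G# and left by step down to E.
Step in, step out in the same direction — a passing tone.

Passing tone.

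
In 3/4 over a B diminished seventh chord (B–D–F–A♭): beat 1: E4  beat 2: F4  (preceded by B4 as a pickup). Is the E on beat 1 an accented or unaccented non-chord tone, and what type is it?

Accented appoggiatura.

The harmony at that moment is B diminished seventh chord (B, D, F, A♭); E4 is not a chord tone.
It is approached by leap down from B4 and left by step up to F4.
Leap in, step out — an appoggiatura.
It falls on the downbeat, so it is accented.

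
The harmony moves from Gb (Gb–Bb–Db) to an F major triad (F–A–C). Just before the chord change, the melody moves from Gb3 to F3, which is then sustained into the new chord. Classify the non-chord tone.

F3 is an anticipation.

The harmony at that moment is Gb major triad (Gb, Bb, Db); F3 is not a chord tone.
It is approached by step down from Gb3 and then sustained as the same pitch into the next harmony.
Arriving early and becoming a chord tone when the harmony changes — an anticipation.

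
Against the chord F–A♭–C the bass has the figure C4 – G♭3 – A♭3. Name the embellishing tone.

The harmony at that moment is F minor triad (F, A♭, C); G♭3 is not a chord tone.
It is approached by leap down from C4 and left by step up to A♭3.
Leap in, step out — an appoggiatura.

G♭3 is an appoggiatura.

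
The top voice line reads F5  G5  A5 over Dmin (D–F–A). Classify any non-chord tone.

The harmony at that moment is D minor triad (D, F, A); G5 is not a chord tone.
It is approached by step up from F5 and left by step up to A5.
Step in, step out in the same direction — a passing tone.

G5 is a passing tone.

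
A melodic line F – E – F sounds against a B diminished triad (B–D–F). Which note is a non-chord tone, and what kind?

E is a neighbor tone.

The harmony at that moment is B diminished triad (B, D, F); E is not a chord tone.
It is approached by step down from F and left by step up to F.
Step away and step back to the same note — a neighbor tone (lower neighbor).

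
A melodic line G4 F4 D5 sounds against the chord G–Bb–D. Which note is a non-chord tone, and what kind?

F4 is an escape tone.

The harmony at that moment is G minor triad (G, Bb, D); F4 is not a chord tone.
It is approached by step down from G4 and left by leap up to D5.
Step in, leap out — an escape tone.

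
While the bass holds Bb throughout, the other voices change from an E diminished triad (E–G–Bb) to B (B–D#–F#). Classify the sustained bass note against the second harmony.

The harmony at that moment is B major triad (B, D#, F#); Bb is not a chord tone.
It is held over (the same pitch as the preceding Bb) and then sustained as the same pitch into the next harmony.
Sustained through a change of harmony — a pedal tone.

Pedal tone (pedal point).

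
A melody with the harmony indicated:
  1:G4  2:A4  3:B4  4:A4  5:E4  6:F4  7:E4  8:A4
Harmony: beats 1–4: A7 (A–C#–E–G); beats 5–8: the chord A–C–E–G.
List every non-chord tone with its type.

B4 (beat 3) — neighbor tone; F4 (beat 6) — neighbor tone.

The harmony at that moment is A dominant seventh chord (A, C#, E, G); B4 is not a chord tone.
It is approached by step up from A4 and left by step down to A4.
Step away and step back to the same note — a neighbor tone (upper neighbor).
The harmony at that moment is A minor seventh chord (A, C, E, G); F4 is not a chord tone.
It is approached by step up from E4 and left by step down to E4.
Step away and step back to the same note — a neighbor tone (upper neighbor).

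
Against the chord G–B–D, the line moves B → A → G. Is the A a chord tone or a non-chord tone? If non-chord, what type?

The harmony at that moment is G major triad (G, B, D); A is not a chord tone.
It is approached by step down from B and left by step down to G.
Step in, step out in the same direction — a passing tone.

Non-chord tone — a passing tone.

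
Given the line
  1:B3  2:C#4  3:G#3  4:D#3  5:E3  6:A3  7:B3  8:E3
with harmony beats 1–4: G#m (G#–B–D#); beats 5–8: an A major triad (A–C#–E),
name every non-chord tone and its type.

C#4 (beat 2) — escape tone; B3 (beat 7) — escape tone.

The harmony at that moment is G# minor triad (G#, B, D#); C#4 is not a chord tone.
It is approached by step up from B3 and left by leap down to G#3.
Step in, leap out — an escape tone.
The harmony at that moment is A major triad (A, C#, E); B3 is not a chord tone.
It is approached by step up from A3 and left by leap down to E3.
Step in, leap out — an escape tone.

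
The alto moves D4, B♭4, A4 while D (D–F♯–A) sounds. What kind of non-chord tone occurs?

The harmony at that moment is D major triad (D, F♯, A); B♭4 is not a chord tone.
It is approached by leap up from D4 and left by step down to A4.
Leap in, step out — an appoggiatura.

B♭4 is an appoggiatura.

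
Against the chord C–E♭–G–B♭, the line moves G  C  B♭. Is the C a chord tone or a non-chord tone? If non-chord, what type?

Chord tone (the root of C minor seventh chord).

C minor seventh chord contains C, E♭, G, B♭; C is the root, so it is a chord tone.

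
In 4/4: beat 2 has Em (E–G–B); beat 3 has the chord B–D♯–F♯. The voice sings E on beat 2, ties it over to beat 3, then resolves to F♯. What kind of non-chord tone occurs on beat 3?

Retardation.

The harmony at that moment is B major triad (B, D♯, F♯); E is not a chord tone.
It is held over (the same pitch as the preceding E) and left by step up to F♯.
Held over from the previous chord and resolving up by step — a retardation.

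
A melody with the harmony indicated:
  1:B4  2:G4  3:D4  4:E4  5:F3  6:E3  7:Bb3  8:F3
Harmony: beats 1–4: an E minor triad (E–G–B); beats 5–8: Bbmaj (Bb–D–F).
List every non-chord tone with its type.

The harmony at that moment is E minor triad (E, G, B); D4 is not a chord tone.
It is approached by leap down from G4 and left by step up to E4.
Leap in, step out — an appoggiatura.
The harmony at that moment is Bb major triad (Bb, D, F); E3 is not a chord tone.
It is approached by step down from F3 and left by leap up to Bb3.
Step in, leap out — an escape tone.

D4 (beat 3) — appoggiatura; E3 (beat 6) — escape tone.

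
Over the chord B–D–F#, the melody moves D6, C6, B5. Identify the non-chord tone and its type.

The harmony at that moment is B minor triad (B, D, F#); C6 is not a chord tone.
It is approached by step down from D6 and left by step down to B5.
Step in, step out in the same direction — a passing tone.

C6 is a passing tone.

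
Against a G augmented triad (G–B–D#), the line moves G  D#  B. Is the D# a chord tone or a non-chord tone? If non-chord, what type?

G augmented triad contains G, B, D#; D# is the fifth, so it is a chord tone.

Chord tone (the fifth of G augmented triad).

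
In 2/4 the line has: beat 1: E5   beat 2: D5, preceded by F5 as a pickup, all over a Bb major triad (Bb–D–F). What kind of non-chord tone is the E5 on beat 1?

Passing tone.

The harmony at that moment is Bb major triad (Bb, D, F); E5 is not a chord tone.
It is approached by step down from F5 and left by step down to D5.
Step in, step out in the same direction — a passing tone.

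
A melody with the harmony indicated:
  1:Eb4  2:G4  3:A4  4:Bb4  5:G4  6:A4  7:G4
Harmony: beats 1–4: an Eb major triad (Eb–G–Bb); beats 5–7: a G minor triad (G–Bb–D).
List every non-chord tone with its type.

A4 (beat 3) — passing tone; A4 (beat 6) — neighbor tone.

The harmony at that moment is Eb major triad (Eb, G, Bb); A4 is not a chord tone.
It is approached by step up from G4 and left by step up to Bb4.
Step in, step out in the same direction — a passing tone.
The harmony at that moment is G minor triad (G, Bb, D); A4 is not a chord tone.
It is approached by step up from G4 and left by step down to G4.
Step away and step back to the same note — a neighbor tone (upper neighbor).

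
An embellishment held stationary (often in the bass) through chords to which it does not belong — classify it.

Approach: none. Departure: none — a single pitch is sustained while the chords change around it, passing through harmonies that do not contain it.
No melodic motion at all; the dissonance is created entirely by the moving harmonies against the stationary note — a pedal tone (pedal point).

Pedal tone.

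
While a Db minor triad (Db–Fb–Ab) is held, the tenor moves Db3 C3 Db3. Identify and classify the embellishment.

C3 is a neighbor tone.

The harmony at that moment is Db minor triad (Db, Fb, Ab); C3 is not a chord tone.
It is approached by step down from Db3 and left by step up to Db3.
Step away and step back to the same note — a neighbor tone (lower neighbor).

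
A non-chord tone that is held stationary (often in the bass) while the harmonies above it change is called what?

Pedal tone.

Approach: none. Departure: none — a single pitch is sustained while the chords change around it, passing through harmonies that do not contain it.
No melodic motion at all; the dissonance is created entirely by the moving harmonies against the stationary note — a pedal tone (pedal point).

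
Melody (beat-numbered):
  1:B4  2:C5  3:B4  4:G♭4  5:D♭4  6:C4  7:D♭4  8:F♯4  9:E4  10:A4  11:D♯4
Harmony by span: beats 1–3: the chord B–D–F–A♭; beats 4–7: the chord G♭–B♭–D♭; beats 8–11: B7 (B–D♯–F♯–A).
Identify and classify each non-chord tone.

C5 (beat 2) — neighbor tone; C4 (beat 6) — neighbor tone; E4 (beat 9) — escape tone.

The harmony at that moment is B diminished seventh chord (B, D, F, A♭); C5 is not a chord tone.
It is approached by step up from B4 and left by step down to B4.
Step away and step back to the same note — a neighbor tone (upper neighbor).
The harmony at that moment is G♭ major triad (G♭, B♭, D♭); C4 is not a chord tone.
It is approached by step down from D♭4 and left by step up to D♭4.
Step away and step back to the same note — a neighbor tone (lower neighbor).
The harmony at that moment is B dominant seventh chord (B, D♯, F♯, A); E4 is not a chord tone.
It is approached by step down from F♯4 and left by leap up to A4.
Step in, leap out — an escape tone.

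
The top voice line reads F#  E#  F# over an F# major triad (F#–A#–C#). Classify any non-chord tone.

E# is a neighbor tone.

The harmony at that moment is F# major triad (F#, A#, C#); E# is not a chord tone.
It is approached by step down from F# and left by step up to F#.
Step away and step back to the same note — a neighbor tone (lower neighbor).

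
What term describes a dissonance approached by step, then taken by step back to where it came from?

Approach: by step. Departure: by step in the opposite direction, back to the starting pitch.
Stepwise on both sides but reversing to return to the same chord tone — a neighbor tone. (Had it continued onward in the same direction it would be a passing tone instead.)

Neighbor tone.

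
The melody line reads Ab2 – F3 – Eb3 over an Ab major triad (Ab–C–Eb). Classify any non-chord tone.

F3 is an appoggiatura.

The harmony at that moment is Ab major triad (Ab, C, Eb); F3 is not a chord tone.
It is approached by leap up from Ab2 and left by step down to Eb3.
Leap in, step out — an appoggiatura.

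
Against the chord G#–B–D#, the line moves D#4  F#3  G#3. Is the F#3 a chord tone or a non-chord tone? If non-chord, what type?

The harmony at that moment is G# minor triad (G#, B, D#); F#3 is not a chord tone.
It is approached by leap down from D#4 and left by step up to G#3.
Leap in, step out — an appoggiatura.

Non-chord tone — an appoggiatura.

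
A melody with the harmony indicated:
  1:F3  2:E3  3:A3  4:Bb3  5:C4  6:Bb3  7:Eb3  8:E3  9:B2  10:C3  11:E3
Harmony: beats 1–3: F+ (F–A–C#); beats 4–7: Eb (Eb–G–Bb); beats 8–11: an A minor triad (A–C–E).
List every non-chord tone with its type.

The harmony at that moment is F augmented triad (F, A, C#); E3 is not a chord tone.
It is approached by step down from F3 and left by leap up to A3.
Step in, leap out — an escape tone.
The harmony at that moment is Eb major triad (Eb, G, Bb); C4 is not a chord tone.
It is approached by step up from Bb3 and left by step down to Bb3.
Step away and step back to the same note — a neighbor tone (upper neighbor).
The harmony at that moment is A minor triad (A, C, E); B2 is not a chord tone.
It is approached by leap down from E3 and left by step up to C3.
Leap in, step out — an appoggiatura.

E3 (beat 2) — escape tone; C4 (beat 5) — neighbor tone; B2 (beat 9) — appoggiatura.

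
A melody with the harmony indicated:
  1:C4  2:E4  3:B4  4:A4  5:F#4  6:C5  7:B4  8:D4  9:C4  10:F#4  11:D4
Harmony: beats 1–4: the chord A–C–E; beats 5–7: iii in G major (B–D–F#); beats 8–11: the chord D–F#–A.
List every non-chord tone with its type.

The harmony at that moment is A minor triad (A, C, E); B4 is not a chord tone.
It is approached by leap up from E4 and left by step down to A4.
Leap in, step out — an appoggiatura.
The harmony at that moment is B minor triad (B, D, F#); C5 is not a chord tone.
It is approached by leap up from F#4 and left by step down to B4.
Leap in, step out — an appoggiatura.
The harmony at that moment is D major triad (D, F#, A); C4 is not a chord tone.
It is approached by step down from D4 and left by leap up to F#4.
Step in, leap out — an escape tone.

B4 (beat 3) — appoggiatura; C5 (beat 6) — appoggiatura; C4 (beat 9) — escape tone.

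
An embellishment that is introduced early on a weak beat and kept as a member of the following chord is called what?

Anticipation.

Approach: ahead of the chord change (typically by step), so it is dissonant against the current harmony. Departure: none — the same pitch is restated or held and is a chord tone of the new harmony.
Dissonant first, consonant once the harmony catches up: the note simply arrives early — an anticipation. (The reverse timing, consonant first and dissonant after the change, would be a suspension or retardation.)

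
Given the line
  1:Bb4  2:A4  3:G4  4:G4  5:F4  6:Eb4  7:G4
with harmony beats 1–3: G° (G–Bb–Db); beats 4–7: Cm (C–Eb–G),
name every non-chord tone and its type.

The harmony at that moment is G diminished triad (G, Bb, Db); A4 is not a chord tone.
It is approached by step down from Bb4 and left by step down to G4.
Step in, step out in the same direction — a passing tone.
The harmony at that moment is C minor triad (C, Eb, G); F4 is not a chord tone.
It is approached by step down from G4 and left by step down to Eb4.
Step in, step out in the same direction — a passing tone.

A4 (beat 2) — passing tone; F4 (beat 5) — passing tone.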